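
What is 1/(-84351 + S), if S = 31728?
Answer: -1/52623 ≈ -1.9003e-5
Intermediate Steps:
1/(-84351 + S) = 1/(-84351 + 31728) = 1/(-52623) = -1/52623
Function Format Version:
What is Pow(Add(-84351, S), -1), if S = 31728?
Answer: Rational(-1, 52623) ≈ -1.9003e-5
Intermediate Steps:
Pow(Add(-84351, S), -1) = Pow(Add(-84351, 31728), -1) = Pow(-52623, -1) = Rational(-1, 52623)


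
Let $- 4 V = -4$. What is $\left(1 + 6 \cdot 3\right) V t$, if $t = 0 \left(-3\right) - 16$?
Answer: $-304$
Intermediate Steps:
$t = -16$ ($t = 0 - 16 = -16$)
$V = 1$ ($V = \left(- \frac{1}{4}\right) \left(-4\right) = 1$)
$\left(1 + 6 \cdot 3\right) V t = \left(1 + 6 \cdot 3\right) 1 \left(-16\right) = \left(1 + 18\right) 1 \left(-16\right) = 19 \cdot 1 \left(-16\right) = 19 \left(-16\right) = -304$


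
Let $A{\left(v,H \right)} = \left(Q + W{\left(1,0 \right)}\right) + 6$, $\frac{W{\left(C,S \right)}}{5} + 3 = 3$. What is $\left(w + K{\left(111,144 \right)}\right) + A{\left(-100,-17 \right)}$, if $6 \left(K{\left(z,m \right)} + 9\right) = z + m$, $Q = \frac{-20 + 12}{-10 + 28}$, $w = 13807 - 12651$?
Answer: $\frac{21511}{18} \approx 1195.1$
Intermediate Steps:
$w = 1156$
$W{\left(C,S \right)} = 0$ ($W{\left(C,S \right)} = -15 + 5 \cdot 3 = -15 + 15 = 0$)
$Q = - \frac{4}{9}$ ($Q = - \frac{8}{18} = \left(-8\right) \frac{1}{18} = - \frac{4}{9} \approx -0.44444$)
$K{\left(z,m \right)} = -9 + \frac{m}{6} + \frac{z}{6}$ ($K{\left(z,m \right)} = -9 + \frac{z + m}{6} = -9 + \frac{m + z}{6} = -9 + \left(\frac{m}{6} + \frac{z}{6}\right) = -9 + \frac{m}{6} + \frac{z}{6}$)
$A{\left(v,H \right)} = \frac{50}{9}$ ($A{\left(v,H \right)} = \left(- \frac{4}{9} + 0\right) + 6 = - \frac{4}{9} + 6 = \frac{50}{9}$)
$\left(w + K{\left(111,144 \right)}\right) + A{\left(-100,-17 \right)} = \left(1156 + \left(-9 + \frac{1}{6} \cdot 144 + \frac{1}{6} \cdot 111\right)\right) + \frac{50}{9} = \left(1156 + \left(-9 + 24 + \frac{37}{2}\right)\right) + \frac{50}{9} = \left(1156 + \frac{67}{2}\right) + \frac{50}{9} = \frac{2379}{2} + \frac{50}{9} = \frac{21511}{18}$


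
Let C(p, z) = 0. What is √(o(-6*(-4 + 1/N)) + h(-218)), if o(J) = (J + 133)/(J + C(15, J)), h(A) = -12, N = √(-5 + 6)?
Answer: I*√130/6 ≈ 1.9003*I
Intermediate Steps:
N = 1 (N = √1 = 1)
o(J) = (133 + J)/J (o(J) = (J + 133)/(J + 0) = (133 + J)/J)
√(o(-6*(-4 + 1/N)) + h(-218)) = √((133 - 6*(-4 + 1/1))/((-6*(-4 + 1/1))) - 12) = √((133 - 6*(-4 + 1))/((-6*(-4 + 1))) - 12) = √((133 - 6*(-3))/((-6*(-3))) - 12) = √((133 + 18)/18 - 12) = √((1/18)*151 - 12) = √(151/18 - 12) = √(-65/18) = I*√130/6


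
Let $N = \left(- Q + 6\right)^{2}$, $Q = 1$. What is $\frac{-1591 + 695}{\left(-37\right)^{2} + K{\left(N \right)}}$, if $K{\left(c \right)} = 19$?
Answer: $- \frac{224}{347} \approx -0.64553$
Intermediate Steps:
$N = 25$ ($N = \left(\left(-1\right) 1 + 6\right)^{2} = \left(-1 + 6\right)^{2} = 5^{2} = 25$)
$\frac{-1591 + 695}{\left(-37\right)^{2} + K{\left(N \right)}} = \frac{-1591 + 695}{\left(-37\right)^{2} + 19} = - \frac{896}{1369 + 19} = - \frac{896}{1388} = \left(-896\right) \frac{1}{1388} = - \frac{224}{347}$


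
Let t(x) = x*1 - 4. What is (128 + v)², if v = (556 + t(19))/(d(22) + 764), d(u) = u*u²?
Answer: 2135418148249/130233744 ≈ 16397.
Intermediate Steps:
d(u) = u³
t(x) = -4 + x (t(x) = x - 4 = -4 + x)
v = 571/11412 (v = (556 + (-4 + 19))/(22³ + 764) = (556 + 15)/(10648 + 764) = 571/11412 ≈ 0.050035)
(128 + v)² = (128 + 571/11412)² = (1461307/11412)² = 2135418148249/130233744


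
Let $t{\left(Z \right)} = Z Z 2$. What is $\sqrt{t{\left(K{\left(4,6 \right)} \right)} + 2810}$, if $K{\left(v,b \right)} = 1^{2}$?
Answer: $2 \sqrt{703} \approx 53.028$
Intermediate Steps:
$K{\left(v,b \right)} = 1$
$t{\left(Z \right)} = 2 Z^{2}$ ($t{\left(Z \right)} = Z^{2} \cdot 2 = 2 Z^{2}$)
$\sqrt{t{\left(K{\left(4,6 \right)} \right)} + 2810} = \sqrt{2 \cdot 1^{2} + 2810} = \sqrt{2 \cdot 1 + 2810} = \sqrt{2 + 2810} = \sqrt{2812} = 2 \sqrt{703}$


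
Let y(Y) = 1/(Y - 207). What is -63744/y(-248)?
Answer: 29003520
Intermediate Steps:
y(Y) = 1/(-207 + Y)
-63744/y(-248) = -63744/(1/(-207 - 248)) = -63744/(1/(-455)) = -63744/(-1/455) = -63744*(-455) = 29003520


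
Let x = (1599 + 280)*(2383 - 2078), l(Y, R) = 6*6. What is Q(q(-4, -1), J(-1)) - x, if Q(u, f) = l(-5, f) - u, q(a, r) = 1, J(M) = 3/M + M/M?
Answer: -573060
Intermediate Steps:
l(Y, R) = 36
J(M) = 1 + 3/M (J(M) = 3/M + 1 = 1 + 3/M)
x = 573095 (x = 1879*305 = 573095)
Q(u, f) = 36 - u
Q(q(-4, -1), J(-1)) - x = (36 - 1*1) - 1*573095 = (36 - 1) - 573095 = 35 - 573095 = -573060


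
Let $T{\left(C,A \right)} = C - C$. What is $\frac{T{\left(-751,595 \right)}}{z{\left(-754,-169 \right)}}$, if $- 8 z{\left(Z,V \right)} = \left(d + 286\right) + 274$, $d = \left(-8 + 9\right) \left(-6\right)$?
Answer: $0$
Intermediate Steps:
$d = -6$ ($d = 1 \left(-6\right) = -6$)
$z{\left(Z,V \right)} = - \frac{277}{4}$ ($z{\left(Z,V \right)} = - \frac{\left(-6 + 286\right) + 274}{8} = - \frac{280 + 274}{8} = \left(- \frac{1}{8}\right) 554 = - \frac{277}{4}$)
$T{\left(C,A \right)} = 0$
$\frac{T{\left(-751,595 \right)}}{z{\left(-754,-169 \right)}} = \frac{0}{- \frac{277}{4}} = 0 \left(- \frac{4}{277}\right) = 0$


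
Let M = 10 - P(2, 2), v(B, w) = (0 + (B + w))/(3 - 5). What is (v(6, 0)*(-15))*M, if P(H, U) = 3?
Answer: 315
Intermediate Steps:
v(B, w) = -B/2 - w/2 (v(B, w) = (B + w)/(-2) = (B + w)*(-½) = -B/2 - w/2)
M = 7 (M = 10 - 1*3 = 10 - 3 = 7)
(v(6, 0)*(-15))*M = ((-½*6 - ½*0)*(-15))*7 = ((-3 + 0)*(-15))*7 = -3*(-15)*7 = 45*7 = 315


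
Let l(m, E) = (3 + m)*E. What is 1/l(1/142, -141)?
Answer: -142/60207 ≈ -0.0023585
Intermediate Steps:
l(m, E) = E*(3 + m)
1/l(1/142, -141) = 1/(-141*(3 + 1/142)) = 1/(-141*427/142) = 1/(-60207/142) = -142/60207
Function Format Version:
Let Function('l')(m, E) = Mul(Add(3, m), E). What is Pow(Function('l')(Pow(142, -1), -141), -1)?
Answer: Rational(-142, 60207) ≈ -0.0023585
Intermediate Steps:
Function('l')(m, E) = Mul(E, Add(3, m))
Pow(Function('l')(Pow(142, -1), -141), -1) = Pow(Mul(-141, Add(3, Pow(142, -1))), -1) = Pow(Mul(-141, Add(3, Rational(1, 142))), -1) = Pow(Mul(-141, Rational(427, 142)), -1) = Pow(Rational(-60207, 142), -1) = Rational(-142, 60207)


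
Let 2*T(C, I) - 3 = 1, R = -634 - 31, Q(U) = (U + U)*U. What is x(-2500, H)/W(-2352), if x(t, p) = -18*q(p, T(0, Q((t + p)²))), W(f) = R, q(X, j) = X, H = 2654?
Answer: 47772/665 ≈ 71.838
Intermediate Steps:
Q(U) = 2*U² (Q(U) = (2*U)*U = 2*U²)
R = -665
T(C, I) = 2 (T(C, I) = 3/2 + (½)*1 = 3/2 + ½ = 2)
W(f) = -665
x(t, p) = -18*p
x(-2500, H)/W(-2352) = -18*2654/(-665) = -47772*(-1/665) = 47772/665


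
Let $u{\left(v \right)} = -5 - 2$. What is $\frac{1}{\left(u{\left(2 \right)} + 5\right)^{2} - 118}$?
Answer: $- \frac{1}{114} \approx -0.0087719$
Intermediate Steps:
$u{\left(v \right)} = -7$
$\frac{1}{\left(u{\left(2 \right)} + 5\right)^{2} - 118} = \frac{1}{\left(-7 + 5\right)^{2} - 118} = \frac{1}{\left(-2\right)^{2} - 118} = \frac{1}{4 - 118} = \frac{1}{-114} = - \frac{1}{114}$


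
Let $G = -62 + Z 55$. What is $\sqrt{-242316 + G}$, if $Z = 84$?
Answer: $i \sqrt{237758} \approx 487.6 i$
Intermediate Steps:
$G = 4558$ ($G = -62 + 84 \cdot 55 = -62 + 4620 = 4558$)
$\sqrt{-242316 + G} = \sqrt{-242316 + 4558} = \sqrt{-237758} = i \sqrt{237758}$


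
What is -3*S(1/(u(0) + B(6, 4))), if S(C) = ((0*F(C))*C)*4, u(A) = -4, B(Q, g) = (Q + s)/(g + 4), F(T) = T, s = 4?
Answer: 0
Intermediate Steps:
B(Q, g) = (4 + Q)/(4 + g) (B(Q, g) = (Q + 4)/(g + 4) = (4 + Q)/(4 + g))
S(C) = 0 (S(C) = ((0*C)*C)*4 = (0*C)*4 = 0*4 = 0)
-3*S(1/(u(0) + B(6, 4))) = -3*0 = 0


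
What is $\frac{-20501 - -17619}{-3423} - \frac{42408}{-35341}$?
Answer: $\frac{247015346}{120972243} \approx 2.0419$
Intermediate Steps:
$\frac{-20501 - -17619}{-3423} - \frac{42408}{-35341} = \left(-20501 + 17619\right) \left(- \frac{1}{3423}\right) - - \frac{42408}{35341} = \left(-2882\right) \left(- \frac{1}{3423}\right) + \frac{42408}{35341} = \frac{2882}{3423} + \frac{42408}{35341} = \frac{247015346}{120972243}$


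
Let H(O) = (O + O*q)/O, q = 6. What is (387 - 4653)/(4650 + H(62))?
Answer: -4266/4657 ≈ -0.91604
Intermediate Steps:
H(O) = 7 (H(O) = (O + O*6)/O = (O + 6*O)/O = (7*O)/O = 7)
(387 - 4653)/(4650 + H(62)) = (387 - 4653)/(4650 + 7) = -4266/4657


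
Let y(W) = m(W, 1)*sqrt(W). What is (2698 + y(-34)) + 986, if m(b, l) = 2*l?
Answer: 3684 + 2*I*sqrt(34) ≈ 3684.0 + 11.662*I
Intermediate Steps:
y(W) = 2*sqrt(W) (y(W) = (2*1)*sqrt(W) = 2*sqrt(W))
(2698 + y(-34)) + 986 = (2698 + 2*sqrt(-34)) + 986 = (2698 + 2*(I*sqrt(34))) + 986 = (2698 + 2*I*sqrt(34)) + 986 = 3684 + 2*I*sqrt(34)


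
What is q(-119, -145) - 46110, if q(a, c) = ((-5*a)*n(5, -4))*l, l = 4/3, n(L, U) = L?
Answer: -126430/3 ≈ -42143.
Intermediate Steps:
l = 4/3 (l = 4*(1/3) = 4/3 ≈ 1.3333)
q(a, c) = -100*a/3 (q(a, c) = (-5*a*5)*(4/3) = -25*a*(4/3) = -100*a/3)
q(-119, -145) - 46110 = -100/3*(-119) - 46110 = 11900/3 - 46110 = -126430/3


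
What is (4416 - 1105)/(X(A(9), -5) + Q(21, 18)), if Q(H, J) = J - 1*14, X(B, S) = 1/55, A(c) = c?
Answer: 182105/221 ≈ 824.00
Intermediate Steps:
X(B, S) = 1/55
Q(H, J) = -14 + J (Q(H, J) = J - 14 = -14 + J)
(4416 - 1105)/(X(A(9), -5) + Q(21, 18)) = (4416 - 1105)/(1/55 + (-14 + 18)) = 3311/(1/55 + 4) = 3311/(221/55) = 3311*(55/221) = 182105/221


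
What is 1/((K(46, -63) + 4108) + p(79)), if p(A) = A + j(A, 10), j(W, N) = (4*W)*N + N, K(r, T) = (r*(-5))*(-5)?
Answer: 1/8507 ≈ 0.00011755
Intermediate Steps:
K(r, T) = 25*r (K(r, T) = -5*r*(-5) = 25*r)
j(W, N) = N + 4*N*W (j(W, N) = 4*N*W + N = N + 4*N*W)
p(A) = 10 + 41*A (p(A) = A + 10*(1 + 4*A) = A + (10 + 40*A) = 10 + 41*A)
1/((K(46, -63) + 4108) + p(79)) = 1/((25*46 + 4108) + (10 + 41*79)) = 1/((1150 + 4108) + (10 + 3239)) = 1/(5258 + 3249) = 1/8507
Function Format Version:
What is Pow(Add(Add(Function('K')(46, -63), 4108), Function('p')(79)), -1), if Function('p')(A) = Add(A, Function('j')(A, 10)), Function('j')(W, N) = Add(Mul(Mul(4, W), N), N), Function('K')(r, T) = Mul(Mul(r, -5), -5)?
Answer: Rational(1, 8507) ≈ 0.00011755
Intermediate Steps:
Function('K')(r, T) = Mul(25, r) (Function('K')(r, T) = Mul(Mul(-5, r), -5) = Mul(25, r))
Function('j')(W, N) = Add(N, Mul(4, N, W)) (Function('j')(W, N) = Add(Mul(4, N, W), N) = Add(N, Mul(4, N, W)))
Function('p')(A) = Add(10, Mul(41, A)) (Function('p')(A) = Add(A, Mul(10, Add(1, Mul(4, A)))) = Add(A, Add(10, Mul(40, A))) = Add(10, Mul(41, A)))
Pow(Add(Add(Function('K')(46, -63), 4108), Function('p')(79)), -1) = Pow(Add(Add(Mul(25, 46), 4108), Add(10, Mul(41, 79))), -1) = Pow(Add(Add(1150, 4108), Add(10, 3239)), -1) = Pow(Add(5258, 3249), -1) = Pow(8507, -1) = Rational(1, 8507)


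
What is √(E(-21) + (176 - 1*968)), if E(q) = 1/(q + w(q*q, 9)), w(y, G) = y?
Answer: 17*I*√120855/210 ≈ 28.142*I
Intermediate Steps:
E(q) = 1/(q + q²) (E(q) = 1/(q + q*q) = 1/(q + q²))
√(E(-21) + (176 - 1*968)) = √(1/((-21)*(1 - 21)) + (176 - 1*968)) = √(-1/21/(-20) + (176 - 968)) = √(-1/21*(-1/20) - 792) = √(1/420 - 792) = √(-332639/420) = 17*I*√120855/210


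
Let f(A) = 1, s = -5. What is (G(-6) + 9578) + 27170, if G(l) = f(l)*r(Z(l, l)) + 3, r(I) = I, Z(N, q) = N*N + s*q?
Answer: 36817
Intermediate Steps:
Z(N, q) = N² - 5*q (Z(N, q) = N*N - 5*q = N² - 5*q)
G(l) = 3 + l² - 5*l (G(l) = 1*(l² - 5*l) + 3 = (l² - 5*l) + 3 = 3 + l² - 5*l)
(G(-6) + 9578) + 27170 = ((3 + (-6)² - 5*(-6)) + 9578) + 27170 = ((3 + 36 + 30) + 9578) + 27170 = (69 + 9578) + 27170 = 9647 + 27170 = 36817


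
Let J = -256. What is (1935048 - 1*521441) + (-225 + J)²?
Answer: 1644968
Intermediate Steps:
(1935048 - 1*521441) + (-225 + J)² = (1935048 - 1*521441) + (-225 - 256)² = (1935048 - 521441) + (-481)² = 1413607 + 231361 = 1644968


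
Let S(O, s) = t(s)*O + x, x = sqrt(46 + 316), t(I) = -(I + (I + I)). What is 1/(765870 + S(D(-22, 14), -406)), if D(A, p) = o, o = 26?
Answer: 398769/318033430541 - sqrt(362)/636066861082 ≈ 1.2538e-6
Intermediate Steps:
t(I) = -3*I (t(I) = -(I + 2*I) = -3*I)
D(A, p) = 26
x = sqrt(362) ≈ 19.026
S(O, s) = sqrt(362) - 3*O*s (S(O, s) = (-3*s)*O + sqrt(362) = -3*O*s + sqrt(362) = sqrt(362) - 3*O*s)
1/(765870 + S(D(-22, 14), -406)) = 1/(765870 + (sqrt(362) - 3*26*(-406))) = 1/(765870 + (sqrt(362) + 31668)) = 1/(765870 + (31668 + sqrt(362))) = 1/(797538 + sqrt(362))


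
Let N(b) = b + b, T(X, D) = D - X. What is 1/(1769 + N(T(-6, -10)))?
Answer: 1/1761 ≈ 0.00056786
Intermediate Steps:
N(b) = 2*b
1/(1769 + N(T(-6, -10))) = 1/(1769 + 2*(-10 - 1*(-6))) = 1/(1769 + 2*(-10 + 6)) = 1/(1769 + 2*(-4)) = 1/(1769 - 8) = 1/1761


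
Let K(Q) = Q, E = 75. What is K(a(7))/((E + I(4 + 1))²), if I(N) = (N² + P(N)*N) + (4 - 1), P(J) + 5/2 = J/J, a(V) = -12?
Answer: -48/36481 ≈ -0.0013158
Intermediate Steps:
P(J) = -3/2 (P(J) = -5/2 + J/J = -5/2 + 1 = -3/2)
I(N) = 3 + N² - 3*N/2 (I(N) = (N² - 3*N/2) + (4 - 1) = (N² - 3*N/2) + 3 = 3 + N² - 3*N/2)
K(a(7))/((E + I(4 + 1))²) = -12/(75 + (3 + (4 + 1)² - 3*(4 + 1)/2))² = -12/(75 + (3 + 5² - 3/2*5))² = -12/(75 + (3 + 25 - 15/2))² = -12/(75 + 41/2)² = -12/((191/2)²) = -12/36481/4 = -12*4/36481 = -48/36481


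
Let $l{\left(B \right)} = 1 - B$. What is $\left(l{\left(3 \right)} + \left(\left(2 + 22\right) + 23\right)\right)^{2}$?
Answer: $2025$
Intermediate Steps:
$\left(l{\left(3 \right)} + \left(\left(2 + 22\right) + 23\right)\right)^{2} = \left(\left(1 - 3\right) + \left(\left(2 + 22\right) + 23\right)\right)^{2} = \left(\left(1 - 3\right) + \left(24 + 23\right)\right)^{2} = \left(-2 + 47\right)^{2} = 45^{2} = 2025$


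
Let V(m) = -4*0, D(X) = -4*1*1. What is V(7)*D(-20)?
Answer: 0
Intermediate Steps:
D(X) = -4 (D(X) = -4*1 = -4)
V(m) = 0
V(7)*D(-20) = 0*(-4) = 0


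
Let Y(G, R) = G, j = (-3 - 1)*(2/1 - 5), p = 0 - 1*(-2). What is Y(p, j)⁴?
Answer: 16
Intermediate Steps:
p = 2 (p = 0 + 2 = 2)
j = 12 (j = -4*(2*1 - 5) = -4*(2 - 5) = -4*(-3) = 12)
Y(p, j)⁴ = 2⁴ = 16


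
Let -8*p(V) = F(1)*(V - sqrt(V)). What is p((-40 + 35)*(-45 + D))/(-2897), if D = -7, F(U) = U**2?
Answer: 65/5794 - sqrt(65)/11588 ≈ 0.010523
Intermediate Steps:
p(V) = -V/8 + sqrt(V)/8 (p(V) = -1**2*(V - sqrt(V))/8 = -(V - sqrt(V))/8 = -V/8 + sqrt(V)/8)
p((-40 + 35)*(-45 + D))/(-2897) = (-(-40 + 35)*(-45 - 7)/8 + sqrt((-40 + 35)*(-45 - 7))/8)/(-2897) = (-(-5)*(-52)/8 + sqrt(-5*(-52))/8)*(-1/2897) = (-1/8*260 + sqrt(260)/8)*(-1/2897) = (-65/2 + (2*sqrt(65))/8)*(-1/2897) = (-65/2 + sqrt(65)/4)*(-1/2897) = 65/5794 - sqrt(65)/11588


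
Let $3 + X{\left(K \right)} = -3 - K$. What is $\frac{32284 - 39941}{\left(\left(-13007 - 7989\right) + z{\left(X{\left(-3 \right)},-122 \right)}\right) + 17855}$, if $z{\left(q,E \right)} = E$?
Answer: $\frac{589}{251} \approx 2.3466$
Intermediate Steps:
$X{\left(K \right)} = -6 - K$ ($X{\left(K \right)} = -3 - \left(3 + K\right) = -6 - K$)
$\frac{32284 - 39941}{\left(\left(-13007 - 7989\right) + z{\left(X{\left(-3 \right)},-122 \right)}\right) + 17855} = \frac{32284 - 39941}{\left(\left(-13007 - 7989\right) - 122\right) + 17855} = - \frac{7657}{\left(-20996 - 122\right) + 17855} = - \frac{7657}{-21118 + 17855} = - \frac{7657}{-3263} = \left(-7657\right) \left(- \frac{1}{3263}\right) = \frac{589}{251}$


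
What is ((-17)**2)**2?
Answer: 83521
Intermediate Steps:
((-17)**2)**2 = 289**2 = 83521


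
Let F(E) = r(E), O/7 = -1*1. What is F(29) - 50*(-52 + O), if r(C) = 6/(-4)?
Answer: 5897/2 ≈ 2948.5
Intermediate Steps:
O = -7 (O = 7*(-1*1) = 7*(-1) = -7)
r(C) = -3/2 (r(C) = 6*(-¼) = -3/2)
F(E) = -3/2
F(29) - 50*(-52 + O) = -3/2 - 50*(-52 - 7) = -3/2 - 50*(-59) = -3/2 + 2950 = 5897/2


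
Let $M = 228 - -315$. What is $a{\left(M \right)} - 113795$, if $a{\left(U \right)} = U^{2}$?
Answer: $181054$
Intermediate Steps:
$M = 543$ ($M = 228 + 315 = 543$)
$a{\left(M \right)} - 113795 = 543^{2} - 113795 = 294849 - 113795 = 181054$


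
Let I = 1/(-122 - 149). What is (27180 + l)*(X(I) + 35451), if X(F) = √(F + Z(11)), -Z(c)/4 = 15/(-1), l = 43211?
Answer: 2495431341 + 70391*√4406189/271 ≈ 2.4960e+9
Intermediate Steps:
I = -1/271 (I = 1/(-271) = -1/271 ≈ -0.0036900)
Z(c) = 60 (Z(c) = -60/(-1) = -60*(-1) = -4*(-15) = 60)
X(F) = √(60 + F) (X(F) = √(F + 60) = √(60 + F))
(27180 + l)*(X(I) + 35451) = (27180 + 43211)*(√(60 - 1/271) + 35451) = 70391*(√(16259/271) + 35451) = 70391*(√4406189/271 + 35451) = 70391*(35451 + √4406189/271) = 2495431341 + 70391*√4406189/271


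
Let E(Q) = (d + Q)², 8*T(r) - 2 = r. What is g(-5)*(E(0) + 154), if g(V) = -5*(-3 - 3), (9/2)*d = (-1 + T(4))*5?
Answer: 249605/54 ≈ 4622.3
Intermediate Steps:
T(r) = ¼ + r/8
d = -5/18 (d = 2*((-1 + (¼ + (⅛)*4))*5)/9 = 2*((-1 + (¼ + ½))*5)/9 = 2*((-1 + ¾)*5)/9 = 2*(-¼*5)/9 = (2/9)*(-5/4) = -5/18 ≈ -0.27778)
E(Q) = (-5/18 + Q)²
g(V) = 30 (g(V) = -5*(-6) = 30)
g(-5)*(E(0) + 154) = 30*((-5 + 18*0)²/324 + 154) = 30*((-5 + 0)²/324 + 154) = 30*((1/324)*(-5)² + 154) = 30*((1/324)*25 + 154) = 30*(25/324 + 154) = 30*(49921/324) = 249605/54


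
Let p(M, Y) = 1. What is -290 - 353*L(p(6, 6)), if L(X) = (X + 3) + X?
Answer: -2055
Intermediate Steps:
L(X) = 3 + 2*X (L(X) = (3 + X) + X = 3 + 2*X)
-290 - 353*L(p(6, 6)) = -290 - 353*(3 + 2*1) = -290 - 353*(3 + 2) = -290 - 353*5 = -290 - 1765 = -2055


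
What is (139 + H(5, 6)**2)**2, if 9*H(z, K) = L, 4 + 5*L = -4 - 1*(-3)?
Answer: 126787600/6561 ≈ 19324.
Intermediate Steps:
L = -1 (L = -4/5 + (-4 - 1*(-3))/5 = -4/5 + (-4 + 3)/5 = -4/5 + (1/5)*(-1) = -4/5 - 1/5 = -1)
H(z, K) = -1/9 (H(z, K) = (1/9)*(-1) = -1/9)
(139 + H(5, 6)**2)**2 = (139 + (-1/9)**2)**2 = (139 + 1/81)**2 = (11260/81)**2 = 126787600/6561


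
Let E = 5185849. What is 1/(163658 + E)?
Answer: 1/5349507 ≈ 1.8693e-7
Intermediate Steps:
1/(163658 + E) = 1/(163658 + 5185849) = 1/5349507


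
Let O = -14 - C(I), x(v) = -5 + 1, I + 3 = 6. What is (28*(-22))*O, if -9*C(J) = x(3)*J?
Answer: 28336/3 ≈ 9445.3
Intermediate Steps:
I = 3 (I = -3 + 6 = 3)
x(v) = -4
C(J) = 4*J/9 (C(J) = -(-4)*J/9 = 4*J/9)
O = -46/3 (O = -14 - 4*3/9 = -14 - 1*4/3 = -14 - 4/3 = -46/3 ≈ -15.333)
(28*(-22))*O = (28*(-22))*(-46/3) = -616*(-46/3) = 28336/3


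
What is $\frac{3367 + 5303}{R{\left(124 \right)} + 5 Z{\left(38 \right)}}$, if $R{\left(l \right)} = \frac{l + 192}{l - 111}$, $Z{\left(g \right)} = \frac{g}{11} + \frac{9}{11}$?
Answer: $\frac{413270}{2177} \approx 189.83$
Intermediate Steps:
$Z{\left(g \right)} = \frac{9}{11} + \frac{g}{11}$ ($Z{\left(g \right)} = g \frac{1}{11} + 9 \cdot \frac{1}{11} = \frac{g}{11} + \frac{9}{11} = \frac{9}{11} + \frac{g}{11}$)
$R{\left(l \right)} = \frac{192 + l}{-111 + l}$
$\frac{3367 + 5303}{R{\left(124 \right)} + 5 Z{\left(38 \right)}} = \frac{3367 + 5303}{\frac{192 + 124}{-111 + 124} + 5 \left(\frac{9}{11} + \frac{1}{11} \cdot 38\right)} = \frac{8670}{\frac{1}{13} \cdot 316 + 5 \left(\frac{9}{11} + \frac{38}{11}\right)} = \frac{8670}{\frac{1}{13} \cdot 316 + 5 \cdot \frac{47}{11}} = \frac{8670}{\frac{316}{13} + \frac{235}{11}} = \frac{8670}{\frac{6531}{143}} = 8670 \cdot \frac{143}{6531} = \frac{413270}{2177}$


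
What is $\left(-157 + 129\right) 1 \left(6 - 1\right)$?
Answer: $-140$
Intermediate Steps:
$\left(-157 + 129\right) 1 \left(6 - 1\right) = - 28 \cdot 1 \cdot 5 = \left(-28\right) 5 = -140$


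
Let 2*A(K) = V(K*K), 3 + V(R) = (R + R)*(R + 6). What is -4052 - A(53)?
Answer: -15822771/2 ≈ -7.9114e+6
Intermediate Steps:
V(R) = -3 + 2*R*(6 + R) (V(R) = -3 + (R + R)*(R + 6) = -3 + (2*R)*(6 + R) = -3 + 2*R*(6 + R))
A(K) = -3/2 + K⁴ + 6*K² (A(K) = (-3 + 2*(K*K)² + 12*(K*K))/2 = (-3 + 2*(K²)² + 12*K²)/2 = (-3 + 2*K⁴ + 12*K²)/2 = -3/2 + K⁴ + 6*K²)
-4052 - A(53) = -4052 - (-3/2 + 53⁴ + 6*53²) = -4052 - (-3/2 + 7890481 + 6*2809) = -4052 - (-3/2 + 7890481 + 16854) = -4052 - 1*15814667/2 = -4052 - 15814667/2 = -15822771/2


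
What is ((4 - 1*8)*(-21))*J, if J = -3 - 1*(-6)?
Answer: 252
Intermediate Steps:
J = 3 (J = -3 + 6 = 3)
((4 - 1*8)*(-21))*J = ((4 - 1*8)*(-21))*3 = ((4 - 8)*(-21))*3 = -4*(-21)*3 = 84*3 = 252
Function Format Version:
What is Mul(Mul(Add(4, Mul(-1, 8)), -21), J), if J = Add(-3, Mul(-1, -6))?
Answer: 252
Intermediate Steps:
J = 3 (J = Add(-3, 6) = 3)
Mul(Mul(Add(4, Mul(-1, 8)), -21), J) = Mul(Mul(Add(4, Mul(-1, 8)), -21), 3) = Mul(Mul(Add(4, -8), -21), 3) = Mul(Mul(-4, -21), 3) = Mul(84, 3) = 252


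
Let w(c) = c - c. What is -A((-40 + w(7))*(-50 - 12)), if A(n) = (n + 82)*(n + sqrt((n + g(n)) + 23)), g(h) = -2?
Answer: -6353760 - 2562*sqrt(2501) ≈ -6.4819e+6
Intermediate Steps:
w(c) = 0
A(n) = (82 + n)*(n + sqrt(21 + n)) (A(n) = (n + 82)*(n + sqrt((n - 2) + 23)) = (82 + n)*(n + sqrt((-2 + n) + 23)) = (82 + n)*(n + sqrt(21 + n)))
-A((-40 + w(7))*(-50 - 12)) = -(((-40 + 0)*(-50 - 12))**2 + 82*((-40 + 0)*(-50 - 12)) + 82*sqrt(21 + (-40 + 0)*(-50 - 12)) + ((-40 + 0)*(-50 - 12))*sqrt(21 + (-40 + 0)*(-50 - 12))) = -((-40*(-62))**2 + 82*(-40*(-62)) + 82*sqrt(21 - 40*(-62)) + (-40*(-62))*sqrt(21 - 40*(-62))) = -(2480**2 + 82*2480 + 82*sqrt(21 + 2480) + 2480*sqrt(21 + 2480)) = -(6150400 + 203360 + 82*sqrt(2501) + 2480*sqrt(2501)) = -(6353760 + 2562*sqrt(2501)) = -6353760 - 2562*sqrt(2501)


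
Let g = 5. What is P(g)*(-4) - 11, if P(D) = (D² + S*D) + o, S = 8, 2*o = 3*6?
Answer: -307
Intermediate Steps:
o = 9 (o = (3*6)/2 = (½)*18 = 9)
P(D) = 9 + D² + 8*D (P(D) = (D² + 8*D) + 9 = 9 + D² + 8*D)
P(g)*(-4) - 11 = (9 + 5² + 8*5)*(-4) - 11 = (9 + 25 + 40)*(-4) - 11 = 74*(-4) - 11 = -296 - 11 = -307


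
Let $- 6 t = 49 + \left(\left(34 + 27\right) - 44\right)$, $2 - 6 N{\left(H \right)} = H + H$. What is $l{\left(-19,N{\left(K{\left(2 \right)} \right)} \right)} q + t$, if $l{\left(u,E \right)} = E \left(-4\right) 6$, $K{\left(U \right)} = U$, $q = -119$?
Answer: $-963$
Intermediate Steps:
$N{\left(H \right)} = \frac{1}{3} - \frac{H}{3}$ ($N{\left(H \right)} = \frac{1}{3} - \frac{H + H}{6} = \frac{1}{3} - \frac{2 H}{6} = \frac{1}{3} - \frac{H}{3}$)
$l{\left(u,E \right)} = - 24 E$ ($l{\left(u,E \right)} = - 4 E 6 = - 24 E$)
$t = -11$ ($t = - \frac{49 + \left(\left(34 + 27\right) - 44\right)}{6} = - \frac{49 + \left(61 - 44\right)}{6} = - \frac{49 + 17}{6} = \left(- \frac{1}{6}\right) 66 = -11$)
$l{\left(-19,N{\left(K{\left(2 \right)} \right)} \right)} q + t = - 24 \left(\frac{1}{3} - \frac{2}{3}\right) \left(-119\right) - 11 = \left(-24\right) \left(- \frac{1}{3}\right) \left(-119\right) - 11 = 8 \left(-119\right) - 11 = -952 - 11 = -963$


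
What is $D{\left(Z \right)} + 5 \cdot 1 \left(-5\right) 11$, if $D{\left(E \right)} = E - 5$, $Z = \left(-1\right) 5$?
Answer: $-285$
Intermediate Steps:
$Z = -5$
$D{\left(E \right)} = -5 + E$ ($D{\left(E \right)} = E - 5 = -5 + E$)
$D{\left(Z \right)} + 5 \cdot 1 \left(-5\right) 11 = \left(-5 - 5\right) + 5 \cdot 1 \left(-5\right) 11 = -10 + 5 \left(-5\right) 11 = -10 - 275 = -285$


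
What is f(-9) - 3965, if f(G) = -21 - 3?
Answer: -3989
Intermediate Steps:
f(G) = -24
f(-9) - 3965 = -24 - 3965 = -3989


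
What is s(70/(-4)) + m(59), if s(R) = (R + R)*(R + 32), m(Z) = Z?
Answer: -897/2 ≈ -448.50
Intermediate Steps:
s(R) = 2*R*(32 + R) (s(R) = (2*R)*(32 + R) = 2*R*(32 + R))
s(70/(-4)) + m(59) = 2*(70/(-4))*(32 + 70/(-4)) + 59 = 2*(70*(-¼))*(32 + 70*(-¼)) + 59 = 2*(-35/2)*(32 - 35/2) + 59 = 2*(-35/2)*(29/2) + 59 = -1015/2 + 59 = -897/2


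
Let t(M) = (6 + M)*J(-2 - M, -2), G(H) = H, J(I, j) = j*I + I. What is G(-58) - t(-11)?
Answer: -103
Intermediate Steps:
J(I, j) = I + I*j (J(I, j) = I*j + I = I + I*j)
t(M) = (2 + M)*(6 + M) (t(M) = (6 + M)*((-2 - M)*(1 - 2)) = (6 + M)*((-2 - M)*(-1)) = (6 + M)*(2 + M) = (2 + M)*(6 + M))
G(-58) - t(-11) = -58 - (2 - 11)*(6 - 11) = -58 - (-9)*(-5) = -58 - 1*45 = -58 - 45 = -103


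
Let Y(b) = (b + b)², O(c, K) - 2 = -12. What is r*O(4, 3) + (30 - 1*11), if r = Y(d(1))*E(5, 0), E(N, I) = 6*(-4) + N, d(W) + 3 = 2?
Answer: 779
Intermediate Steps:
d(W) = -1 (d(W) = -3 + 2 = -1)
E(N, I) = -24 + N
O(c, K) = -10 (O(c, K) = 2 - 12 = -10)
Y(b) = 4*b² (Y(b) = (2*b)² = 4*b²)
r = -76 (r = (4*(-1)²)*(-24 + 5) = (4*1)*(-19) = 4*(-19) = -76)
r*O(4, 3) + (30 - 1*11) = -76*(-10) + (30 - 1*11) = 760 + (30 - 11) = 760 + 19 = 779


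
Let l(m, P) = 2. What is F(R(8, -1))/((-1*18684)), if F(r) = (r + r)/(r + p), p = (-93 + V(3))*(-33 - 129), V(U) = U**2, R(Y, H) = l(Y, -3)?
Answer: -1/63572310 ≈ -1.5730e-8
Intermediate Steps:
R(Y, H) = 2
p = 13608 (p = (-93 + 3**2)*(-33 - 129) = (-93 + 9)*(-162) = -84*(-162) = 13608)
F(r) = 2*r/(13608 + r) (F(r) = (r + r)/(r + 13608) = (2*r)/(13608 + r) = 2*r/(13608 + r))
F(R(8, -1))/((-1*18684)) = (2*2/(13608 + 2))/((-1*18684)) = (2*2/13610)/(-18684) = (2*2*(1/13610))*(-1/18684) = (2/6805)*(-1/18684) = -1/63572310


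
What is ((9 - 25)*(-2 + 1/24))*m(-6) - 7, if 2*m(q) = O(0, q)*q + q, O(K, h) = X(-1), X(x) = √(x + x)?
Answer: -101 - 94*I*√2 ≈ -101.0 - 132.94*I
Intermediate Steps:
X(x) = √2*√x (X(x) = √(2*x) = √2*√x)
O(K, h) = I*√2 (O(K, h) = √2*√(-1) = √2*I = I*√2)
m(q) = q/2 + I*q*√2/2 (m(q) = ((I*√2)*q + q)/2 = (I*q*√2 + q)/2 = (q + I*q*√2)/2 = q/2 + I*q*√2/2)
((9 - 25)*(-2 + 1/24))*m(-6) - 7 = ((9 - 25)*(-2 + 1/24))*((½)*(-6)*(1 + I*√2)) - 7 = (-16*(-2 + 1/24))*(-3 - 3*I*√2) - 7 = (-16*(-47/24))*(-3 - 3*I*√2) - 7 = 94*(-3 - 3*I*√2)/3 - 7 = (-94 - 94*I*√2) - 7 = -101 - 94*I*√2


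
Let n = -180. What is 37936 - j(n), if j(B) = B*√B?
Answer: 37936 + 1080*I*√5 ≈ 37936.0 + 2415.0*I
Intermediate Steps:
j(B) = B^(3/2)
37936 - j(n) = 37936 - (-180)^(3/2) = 37936 - (-1080)*I*√5 = 37936 + 1080*I*√5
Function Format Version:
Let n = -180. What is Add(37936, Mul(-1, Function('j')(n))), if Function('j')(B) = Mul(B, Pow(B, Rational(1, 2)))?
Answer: Add(37936, Mul(1080, I, Pow(5, Rational(1, 2)))) ≈ Add(37936., Mul(2415.0, I))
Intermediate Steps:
Function('j')(B) = Pow(B, Rational(3, 2))
Add(37936, Mul(-1, Function('j')(n))) = Add(37936, Mul(-1, Pow(-180, Rational(3, 2)))) = Add(37936, Mul(-1, Mul(-1080, I, Pow(5, Rational(1, 2))))) = Add(37936, Mul(1080, I, Pow(5, Rational(1, 2))))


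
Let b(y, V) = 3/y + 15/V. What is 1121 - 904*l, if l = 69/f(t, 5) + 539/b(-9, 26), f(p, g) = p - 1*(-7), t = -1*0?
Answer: -267077827/133 ≈ -2.0081e+6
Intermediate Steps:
t = 0
f(p, g) = 7 + p (f(p, g) = p + 7 = 7 + p)
l = 295605/133 (l = 69/(7 + 0) + 539/(3/(-9) + 15/26) = 69/7 + 539/(3*(-⅑) + 15*(1/26)) = 69*(⅐) + 539/(-⅓ + 15/26) = 69/7 + 539/(19/78) = 69/7 + 539*(78/19) = 69/7 + 42042/19 = 295605/133 ≈ 2222.6)
1121 - 904*l = 1121 - 904*295605/133 = 1121 - 267226920/133 = -267077827/133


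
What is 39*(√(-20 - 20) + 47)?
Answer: 1833 + 78*I*√10 ≈ 1833.0 + 246.66*I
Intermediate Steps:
39*(√(-20 - 20) + 47) = 39*(√(-40) + 47) = 39*(2*I*√10 + 47) = 39*(47 + 2*I*√10) = 1833 + 78*I*√10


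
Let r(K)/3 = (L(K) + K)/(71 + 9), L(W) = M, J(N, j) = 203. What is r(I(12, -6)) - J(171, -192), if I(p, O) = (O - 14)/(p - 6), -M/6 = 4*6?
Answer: -8341/40 ≈ -208.52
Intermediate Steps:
M = -144 (M = -24*6 = -6*24 = -144)
L(W) = -144
I(p, O) = (-14 + O)/(-6 + p)
r(K) = -27/5 + 3*K/80 (r(K) = 3*((-144 + K)/(71 + 9)) = 3*((-144 + K)/80) = 3*((-144 + K)*(1/80)) = 3*(-9/5 + K/80) = -27/5 + 3*K/80)
r(I(12, -6)) - J(171, -192) = (-27/5 + 3*((-14 - 6)/(-6 + 12))/80) - 1*203 = (-27/5 + 3*(-20/6)/80) - 203 = (-27/5 + 3*((1/6)*(-20))/80) - 203 = (-27/5 + (3/80)*(-10/3)) - 203 = (-27/5 - 1/8) - 203 = -221/40 - 203 = -8341/40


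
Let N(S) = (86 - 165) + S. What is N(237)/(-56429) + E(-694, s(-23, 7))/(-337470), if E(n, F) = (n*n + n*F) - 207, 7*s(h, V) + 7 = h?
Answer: -191713992887/133301662410 ≈ -1.4382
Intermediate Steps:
s(h, V) = -1 + h/7
E(n, F) = -207 + n² + F*n (E(n, F) = (n² + F*n) - 207 = -207 + n² + F*n)
N(S) = -79 + S
N(237)/(-56429) + E(-694, s(-23, 7))/(-337470) = (-79 + 237)/(-56429) + (-207 + (-694)² + (-1 + (⅐)*(-23))*(-694))/(-337470) = 158*(-1/56429) + (-207 + 481636 + (-1 - 23/7)*(-694))*(-1/337470) = -158/56429 + (-207 + 481636 - 30/7*(-694))*(-1/337470) = -158/56429 + (-207 + 481636 + 20820/7)*(-1/337470) = -158/56429 + (3390823/7)*(-1/337470) = -158/56429 - 3390823/2362290 = -191713992887/133301662410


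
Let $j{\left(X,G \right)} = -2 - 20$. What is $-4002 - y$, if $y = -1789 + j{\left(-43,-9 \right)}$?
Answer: $-2191$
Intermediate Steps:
$j{\left(X,G \right)} = -22$
$y = -1811$ ($y = -1789 - 22 = -1811$)
$-4002 - y = -4002 - -1811 = -4002 + 1811 = -2191$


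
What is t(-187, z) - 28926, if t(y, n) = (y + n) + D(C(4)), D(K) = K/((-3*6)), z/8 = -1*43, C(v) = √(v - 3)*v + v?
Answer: -265117/9 ≈ -29457.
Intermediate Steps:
C(v) = v + v*√(-3 + v) (C(v) = √(-3 + v)*v + v = v*√(-3 + v) + v = v + v*√(-3 + v))
z = -344 (z = 8*(-1*43) = 8*(-43) = -344)
D(K) = -K/18 (D(K) = K/(-18) = K*(-1/18) = -K/18)
t(y, n) = -4/9 + n + y (t(y, n) = (y + n) - 2*(1 + √(-3 + 4))/9 = (n + y) - 2*(1 + √1)/9 = (n + y) - 2*(1 + 1)/9 = (n + y) - 2*2/9 = (n + y) - 1/18*8 = (n + y) - 4/9 = -4/9 + n + y)
t(-187, z) - 28926 = (-4/9 - 344 - 187) - 28926 = -4783/9 - 28926 = -265117/9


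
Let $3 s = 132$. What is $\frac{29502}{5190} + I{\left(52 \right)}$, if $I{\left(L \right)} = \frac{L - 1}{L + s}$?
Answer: $\frac{172049}{27680} \approx 6.2156$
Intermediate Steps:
$s = 44$ ($s = \frac{1}{3} \cdot 132 = 44$)
$I{\left(L \right)} = \frac{-1 + L}{44 + L}$ ($I{\left(L \right)} = \frac{L - 1}{L + 44} = \frac{-1 + L}{44 + L}$)
$\frac{29502}{5190} + I{\left(52 \right)} = \frac{29502}{5190} + \frac{-1 + 52}{44 + 52} = 29502 \cdot \frac{1}{5190} + \frac{1}{96} \cdot 51 = \frac{4917}{865} + \frac{1}{96} \cdot 51 = \frac{4917}{865} + \frac{17}{32} = \frac{172049}{27680}$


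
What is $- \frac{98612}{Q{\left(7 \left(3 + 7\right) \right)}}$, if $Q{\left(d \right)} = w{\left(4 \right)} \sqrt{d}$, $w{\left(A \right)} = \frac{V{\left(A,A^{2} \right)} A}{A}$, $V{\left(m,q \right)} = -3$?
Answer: $\frac{49306 \sqrt{70}}{105} \approx 3928.8$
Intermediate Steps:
$w{\left(A \right)} = -3$ ($w{\left(A \right)} = \frac{\left(-3\right) A}{A} = -3$)
$Q{\left(d \right)} = - 3 \sqrt{d}$
$- \frac{98612}{Q{\left(7 \left(3 + 7\right) \right)}} = - \frac{98612}{\left(-3\right) \sqrt{7 \left(3 + 7\right)}} = - \frac{98612}{\left(-3\right) \sqrt{7 \cdot 10}} = - \frac{98612}{\left(-3\right) \sqrt{70}} = - 98612 \left(- \frac{\sqrt{70}}{210}\right) = \frac{49306 \sqrt{70}}{105}$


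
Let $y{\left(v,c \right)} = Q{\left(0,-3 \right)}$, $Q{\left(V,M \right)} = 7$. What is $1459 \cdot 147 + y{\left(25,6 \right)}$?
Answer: $214480$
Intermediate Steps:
$y{\left(v,c \right)} = 7$
$1459 \cdot 147 + y{\left(25,6 \right)} = 1459 \cdot 147 + 7 = 214473 + 7 = 214480$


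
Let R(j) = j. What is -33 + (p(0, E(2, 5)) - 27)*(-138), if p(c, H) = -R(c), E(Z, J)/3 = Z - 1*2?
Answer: 3693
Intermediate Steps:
E(Z, J) = -6 + 3*Z (E(Z, J) = 3*(Z - 1*2) = 3*(Z - 2) = 3*(-2 + Z) = -6 + 3*Z)
p(c, H) = -c
-33 + (p(0, E(2, 5)) - 27)*(-138) = -33 + (-1*0 - 27)*(-138) = -33 + (0 - 27)*(-138) = -33 - 27*(-138) = -33 + 3726 = 3693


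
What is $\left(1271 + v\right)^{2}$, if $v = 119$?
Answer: $1932100$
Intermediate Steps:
$\left(1271 + v\right)^{2} = \left(1271 + 119\right)^{2} = 1390^{2} = 1932100$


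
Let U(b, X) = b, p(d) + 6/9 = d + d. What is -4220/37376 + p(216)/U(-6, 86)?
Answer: -6055063/84096 ≈ -72.002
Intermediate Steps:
p(d) = -⅔ + 2*d (p(d) = -⅔ + (d + d) = -⅔ + 2*d)
-4220/37376 + p(216)/U(-6, 86) = -4220/37376 + (-⅔ + 2*216)/(-6) = -4220*1/37376 + (-⅔ + 432)*(-⅙) = -1055/9344 + (1294/3)*(-⅙) = -1055/9344 - 647/9 = -6055063/84096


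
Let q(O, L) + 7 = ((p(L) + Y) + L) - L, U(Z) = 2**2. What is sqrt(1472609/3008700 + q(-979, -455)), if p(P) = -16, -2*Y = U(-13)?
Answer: I*sqrt(246529170613)/100290 ≈ 4.9508*I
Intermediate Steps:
U(Z) = 4
Y = -2 (Y = -1/2*4 = -2)
q(O, L) = -25 (q(O, L) = -7 + (((-16 - 2) + L) - L) = -7 + ((-18 + L) - L) = -7 - 18 = -25)
sqrt(1472609/3008700 + q(-979, -455)) = sqrt(1472609/3008700 - 25) = sqrt(-73744891/3008700) = I*sqrt(246529170613)/100290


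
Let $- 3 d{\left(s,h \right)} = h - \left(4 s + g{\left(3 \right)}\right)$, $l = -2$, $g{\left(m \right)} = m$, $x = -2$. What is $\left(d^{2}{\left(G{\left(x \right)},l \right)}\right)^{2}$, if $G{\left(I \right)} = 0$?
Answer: $\frac{625}{81} \approx 7.716$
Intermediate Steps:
$d{\left(s,h \right)} = 1 - \frac{h}{3} + \frac{4 s}{3}$ ($d{\left(s,h \right)} = - \frac{h - \left(4 s + 3\right)}{3} = - \frac{h - \left(3 + 4 s\right)}{3} = - \frac{-3 + h - 4 s}{3} = 1 - \frac{h}{3} + \frac{4 s}{3}$)
$\left(d^{2}{\left(G{\left(x \right)},l \right)}\right)^{2} = \left(\left(1 - - \frac{2}{3} + \frac{4}{3} \cdot 0\right)^{2}\right)^{2} = \left(\left(1 + \frac{2}{3} + 0\right)^{2}\right)^{2} = \left(\left(\frac{5}{3}\right)^{2}\right)^{2} = \left(\frac{25}{9}\right)^{2} = \frac{625}{81}$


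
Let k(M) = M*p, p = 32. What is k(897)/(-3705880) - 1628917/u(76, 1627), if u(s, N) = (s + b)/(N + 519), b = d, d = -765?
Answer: 1619310150026138/319168915 ≈ 5.0735e+6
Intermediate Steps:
k(M) = 32*M (k(M) = M*32 = 32*M)
b = -765
u(s, N) = (-765 + s)/(519 + N) (u(s, N) = (s - 765)/(N + 519) = (-765 + s)/(519 + N))
k(897)/(-3705880) - 1628917/u(76, 1627) = (32*897)/(-3705880) - 1628917*(519 + 1627)/(-765 + 76) = 28704*(-1/3705880) - 1628917/(-689/2146) = -3588/463235 - 1628917/((1/2146)*(-689)) = -3588/463235 - 1628917/(-689/2146) = -3588/463235 - 1628917*(-2146/689) = -3588/463235 + 3495655882/689 = 1619310150026138/319168915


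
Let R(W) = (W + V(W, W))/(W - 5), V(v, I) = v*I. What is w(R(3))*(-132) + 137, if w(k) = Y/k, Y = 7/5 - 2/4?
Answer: 784/5 ≈ 156.80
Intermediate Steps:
V(v, I) = I*v
R(W) = (W + W²)/(-5 + W) (R(W) = (W + W*W)/(W - 5) = (W + W²)/(-5 + W))
Y = 9/10 (Y = 7*(⅕) - 2*¼ = 7/5 - ½ = 9/10 ≈ 0.90000)
w(k) = 9/(10*k)
w(R(3))*(-132) + 137 = (9/(10*((3*(1 + 3)/(-5 + 3)))))*(-132) + 137 = (9/(10*((3*4/(-2)))))*(-132) + 137 = (9/(10*((3*(-½)*4))))*(-132) + 137 = ((9/10)/(-6))*(-132) + 137 = ((9/10)*(-⅙))*(-132) + 137 = -3/20*(-132) + 137 = 99/5 + 137 = 784/5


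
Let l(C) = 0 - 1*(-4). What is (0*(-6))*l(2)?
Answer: 0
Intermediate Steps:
l(C) = 4 (l(C) = 0 + 4 = 4)
(0*(-6))*l(2) = (0*(-6))*4 = 0*4 = 0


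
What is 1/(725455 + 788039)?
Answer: 1/1513494 ≈ 6.6072e-7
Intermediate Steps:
1/(725455 + 788039) = 1/1513494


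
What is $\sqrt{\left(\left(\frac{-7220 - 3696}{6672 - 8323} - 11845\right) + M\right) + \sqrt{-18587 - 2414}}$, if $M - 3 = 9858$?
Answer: $\frac{\sqrt{-5389966868 + 2725801 i \sqrt{21001}}}{1651} \approx 1.6284 + 44.498 i$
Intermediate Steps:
$M = 9861$ ($M = 3 + 9858 = 9861$)
$\sqrt{\left(\left(\frac{-7220 - 3696}{6672 - 8323} - 11845\right) + M\right) + \sqrt{-18587 - 2414}} = \sqrt{\left(\left(\frac{-7220 - 3696}{6672 - 8323} - 11845\right) + 9861\right) + \sqrt{-18587 - 2414}} = \sqrt{\left(\left(- \frac{10916}{-1651} - 11845\right) + 9861\right) + \sqrt{-21001}} = \sqrt{\left(\left(\left(-10916\right) \left(- \frac{1}{1651}\right) - 11845\right) + 9861\right) + i \sqrt{21001}} = \sqrt{\left(\left(\frac{10916}{1651} - 11845\right) + 9861\right) + i \sqrt{21001}} = \sqrt{\left(- \frac{19545179}{1651} + 9861\right) + i \sqrt{21001}} = \sqrt{- \frac{3264668}{1651} + i \sqrt{21001}}$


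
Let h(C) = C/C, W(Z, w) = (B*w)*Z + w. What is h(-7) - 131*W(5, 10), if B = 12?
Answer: -79909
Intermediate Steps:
W(Z, w) = w + 12*Z*w (W(Z, w) = (12*w)*Z + w = 12*Z*w + w = w + 12*Z*w)
h(C) = 1
h(-7) - 131*W(5, 10) = 1 - 1310*(1 + 12*5) = 1 - 1310*(1 + 60) = 1 - 1310*61 = 1 - 131*610 = 1 - 79910 = -79909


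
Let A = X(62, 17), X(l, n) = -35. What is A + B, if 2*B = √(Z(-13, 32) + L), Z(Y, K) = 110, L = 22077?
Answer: -35 + √22187/2 ≈ 39.477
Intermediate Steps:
A = -35
B = √22187/2 (B = √(110 + 22077)/2 = √22187/2 ≈ 74.477)
A + B = -35 + √22187/2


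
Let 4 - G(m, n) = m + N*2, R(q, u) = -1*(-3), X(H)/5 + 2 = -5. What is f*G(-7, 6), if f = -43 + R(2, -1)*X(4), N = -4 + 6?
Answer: -1036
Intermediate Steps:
N = 2
X(H) = -35 (X(H) = -10 + 5*(-5) = -10 - 25 = -35)
R(q, u) = 3
G(m, n) = -m (G(m, n) = 4 - (m + 2*2) = 4 - (m + 4) = 4 - (4 + m) = 4 + (-4 - m) = -m)
f = -148 (f = -43 + 3*(-35) = -43 - 105 = -148)
f*G(-7, 6) = -(-148)*(-7) = -148*7 = -1036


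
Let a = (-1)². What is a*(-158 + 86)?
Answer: -72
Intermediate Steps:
a = 1
a*(-158 + 86) = 1*(-158 + 86) = 1*(-72) = -72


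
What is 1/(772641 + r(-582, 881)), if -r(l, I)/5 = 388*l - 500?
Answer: 1/1904221 ≈ 5.2515e-7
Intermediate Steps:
r(l, I) = 2500 - 1940*l (r(l, I) = -5*(388*l - 500) = -5*(-500 + 388*l) = 2500 - 1940*l)
1/(772641 + r(-582, 881)) = 1/(772641 + (2500 - 1940*(-582))) = 1/(772641 + (2500 + 1129080)) = 1/(772641 + 1131580) = 1/1904221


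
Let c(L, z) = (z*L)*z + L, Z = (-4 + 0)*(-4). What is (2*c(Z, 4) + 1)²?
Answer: 297025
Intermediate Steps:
Z = 16 (Z = -4*(-4) = 16)
c(L, z) = L + L*z² (c(L, z) = (L*z)*z + L = L*z² + L = L + L*z²)
(2*c(Z, 4) + 1)² = (2*(16*(1 + 4²)) + 1)² = (2*(16*(1 + 16)) + 1)² = (2*(16*17) + 1)² = (2*272 + 1)² = (544 + 1)² = 545² = 297025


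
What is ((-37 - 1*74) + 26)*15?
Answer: -1275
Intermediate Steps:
((-37 - 1*74) + 26)*15 = ((-37 - 74) + 26)*15 = (-111 + 26)*15 = -85*15 = -1275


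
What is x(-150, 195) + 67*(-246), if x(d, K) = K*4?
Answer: -15702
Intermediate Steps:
x(d, K) = 4*K
x(-150, 195) + 67*(-246) = 4*195 + 67*(-246) = 780 - 16482 = -15702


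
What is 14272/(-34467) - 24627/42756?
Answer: -486344147/491223684 ≈ -0.99007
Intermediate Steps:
14272/(-34467) - 24627/42756 = 14272*(-1/34467) - 24627*1/42756 = -14272/34467 - 8209/14252 = -486344147/491223684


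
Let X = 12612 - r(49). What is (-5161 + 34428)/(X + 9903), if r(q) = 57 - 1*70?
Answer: 29267/22528 ≈ 1.2991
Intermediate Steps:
r(q) = -13 (r(q) = 57 - 70 = -13)
X = 12625 (X = 12612 - 1*(-13) = 12612 + 13 = 12625)
(-5161 + 34428)/(X + 9903) = (-5161 + 34428)/(12625 + 9903) = 29267/22528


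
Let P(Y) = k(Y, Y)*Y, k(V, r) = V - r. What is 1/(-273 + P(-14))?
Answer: -1/273 ≈ -0.0036630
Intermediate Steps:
P(Y) = 0 (P(Y) = (Y - Y)*Y = 0*Y = 0)
1/(-273 + P(-14)) = 1/(-273 + 0) = 1/(-273) = -1/273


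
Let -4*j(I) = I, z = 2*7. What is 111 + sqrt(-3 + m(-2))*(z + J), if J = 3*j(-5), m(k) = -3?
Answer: 111 + 71*I*sqrt(6)/4 ≈ 111.0 + 43.478*I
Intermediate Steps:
z = 14
j(I) = -I/4
J = 15/4 (J = 3*(-1/4*(-5)) = 3*(5/4) = 15/4 ≈ 3.7500)
111 + sqrt(-3 + m(-2))*(z + J) = 111 + sqrt(-3 - 3)*(14 + 15/4) = 111 + sqrt(-6)*(71/4) = 111 + (I*sqrt(6))*(71/4) = 111 + 71*I*sqrt(6)/4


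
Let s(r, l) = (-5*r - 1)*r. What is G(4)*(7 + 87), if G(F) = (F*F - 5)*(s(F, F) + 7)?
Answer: -79618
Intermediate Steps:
s(r, l) = r*(-1 - 5*r) (s(r, l) = (-1 - 5*r)*r = r*(-1 - 5*r))
G(F) = (-5 + F**2)*(7 - F*(1 + 5*F)) (G(F) = (F*F - 5)*(-F*(1 + 5*F) + 7) = (F**2 - 5)*(7 - F*(1 + 5*F)) = (-5 + F**2)*(7 - F*(1 + 5*F)))
G(4)*(7 + 87) = (-35 - 1*4**3 - 5*4**4 + 5*4 + 32*4**2)*(7 + 87) = (-35 - 1*64 - 5*256 + 20 + 32*16)*94 = (-35 - 64 - 1280 + 20 + 512)*94 = -847*94 = -79618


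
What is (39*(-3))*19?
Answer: -2223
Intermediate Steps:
(39*(-3))*19 = -117*19 = -2223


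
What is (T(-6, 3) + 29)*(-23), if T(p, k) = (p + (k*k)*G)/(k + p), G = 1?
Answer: -644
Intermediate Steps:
T(p, k) = (p + k**2)/(k + p) (T(p, k) = (p + (k*k)*1)/(k + p) = (p + k**2*1)/(k + p) = (p + k**2)/(k + p))
(T(-6, 3) + 29)*(-23) = ((-6 + 3**2)/(3 - 6) + 29)*(-23) = ((-6 + 9)/(-3) + 29)*(-23) = (-1/3*3 + 29)*(-23) = (-1 + 29)*(-23) = 28*(-23) = -644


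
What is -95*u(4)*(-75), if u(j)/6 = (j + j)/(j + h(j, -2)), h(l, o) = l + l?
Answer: 28500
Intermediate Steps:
h(l, o) = 2*l
u(j) = 4 (u(j) = 6*((j + j)/(j + 2*j)) = 6*((2*j)/((3*j))) = 6*((2*j)*(1/(3*j))) = 6*(2/3) = 4)
-95*u(4)*(-75) = -95*4*(-75) = -380*(-75) = 28500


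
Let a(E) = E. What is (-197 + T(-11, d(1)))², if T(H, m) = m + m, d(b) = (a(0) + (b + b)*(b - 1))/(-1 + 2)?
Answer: 38809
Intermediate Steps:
d(b) = 2*b*(-1 + b) (d(b) = (0 + (b + b)*(b - 1))/(-1 + 2) = (0 + (2*b)*(-1 + b))/1 = (0 + 2*b*(-1 + b))*1 = (2*b*(-1 + b))*1 = 2*b*(-1 + b))
T(H, m) = 2*m
(-197 + T(-11, d(1)))² = (-197 + 2*(2*1*(-1 + 1)))² = (-197 + 2*(2*1*0))² = (-197 + 2*0)² = (-197 + 0)² = (-197)² = 38809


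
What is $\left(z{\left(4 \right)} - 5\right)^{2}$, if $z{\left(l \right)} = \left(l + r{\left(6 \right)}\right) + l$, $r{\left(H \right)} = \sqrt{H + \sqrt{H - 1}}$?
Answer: $\left(3 + \sqrt{6 + \sqrt{5}}\right)^{2} \approx 34.455$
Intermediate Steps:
$r{\left(H \right)} = \sqrt{H + \sqrt{-1 + H}}$
$z{\left(l \right)} = \sqrt{6 + \sqrt{5}} + 2 l$ ($z{\left(l \right)} = \left(l + \sqrt{6 + \sqrt{-1 + 6}}\right) + l = \left(l + \sqrt{6 + \sqrt{5}}\right) + l = \sqrt{6 + \sqrt{5}} + 2 l$)
$\left(z{\left(4 \right)} - 5\right)^{2} = \left(\left(\sqrt{6 + \sqrt{5}} + 2 \cdot 4\right) - 5\right)^{2} = \left(\left(\sqrt{6 + \sqrt{5}} + 8\right) - 5\right)^{2} = \left(\left(8 + \sqrt{6 + \sqrt{5}}\right) - 5\right)^{2} = \left(3 + \sqrt{6 + \sqrt{5}}\right)^{2}$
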